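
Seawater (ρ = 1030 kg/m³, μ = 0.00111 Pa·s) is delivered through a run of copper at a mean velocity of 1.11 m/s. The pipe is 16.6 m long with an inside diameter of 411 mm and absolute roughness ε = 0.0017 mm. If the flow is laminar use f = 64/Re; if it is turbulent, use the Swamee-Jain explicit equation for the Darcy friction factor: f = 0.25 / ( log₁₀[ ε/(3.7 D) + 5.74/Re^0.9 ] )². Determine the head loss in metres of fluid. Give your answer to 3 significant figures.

Reynolds number Re = ρVD/μ = 1030 · 1.11 · 0.411 / 0.00111 = 4.233e+05.
Re > 4000 → turbulent. Relative roughness ε/D = 1.7e-06/0.411 = 4.14e-06. Swamee-Jain: f = 0.25/(log₁₀[4.14e-06/3.7 + 5.74/4.233e+05^0.9])² = 0.25/(log₁₀[1.12e-06 + 4.95e-05])² = 0.25/(-4.295)² = 0.01355.
Darcy-Weisbach: ΔP = f(L/D)(ρV²/2) = 0.01355·(16.6/0.411)·(1030·1.11²/2) = 0.01355·40.39·634.5 = 347.3 Pa.
Head loss h_f = ΔP/(ρg) = 347.3/(1030·9.81) = 0.0344 m.

h_f ≈ 0.0344 m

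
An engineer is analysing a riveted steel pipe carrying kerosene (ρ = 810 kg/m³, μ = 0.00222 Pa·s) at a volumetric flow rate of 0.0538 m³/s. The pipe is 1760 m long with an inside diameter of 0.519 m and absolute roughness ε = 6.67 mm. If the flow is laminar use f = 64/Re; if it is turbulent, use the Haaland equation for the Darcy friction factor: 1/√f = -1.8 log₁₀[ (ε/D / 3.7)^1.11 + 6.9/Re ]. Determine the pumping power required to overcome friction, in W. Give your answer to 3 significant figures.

Cross-sectional area A = πD²/4 = π(0.519)²/4 = 0.2116 m²; mean velocity V = Q/A = 0.0538/0.2116 = 0.2543 m/s.
Reynolds number Re = ρVD/μ = 810 · 0.2543 · 0.519 / 0.00222 = 4.816e+04.
Re > 4000 → turbulent. Relative roughness ε/D = 0.00667/0.519 = 0.0129. Haaland: 1/√f = -1.8 log₁₀[(0.0129/3.7)^1.11 + 6.9/4.816e+04] = -1.8 log₁₀[0.00186 + 0.000143] = 4.856, so f = 0.04241.
Darcy-Weisbach: ΔP = f(L/D)(ρV²/2) = 0.04241·(1760/0.519)·(810·0.2543²/2) = 0.04241·3391·26.19 = 3767 Pa.
Pumping power P = QΔP = 0.0538·3767 = 202.7 W = 203 W.

P ≈ 203 W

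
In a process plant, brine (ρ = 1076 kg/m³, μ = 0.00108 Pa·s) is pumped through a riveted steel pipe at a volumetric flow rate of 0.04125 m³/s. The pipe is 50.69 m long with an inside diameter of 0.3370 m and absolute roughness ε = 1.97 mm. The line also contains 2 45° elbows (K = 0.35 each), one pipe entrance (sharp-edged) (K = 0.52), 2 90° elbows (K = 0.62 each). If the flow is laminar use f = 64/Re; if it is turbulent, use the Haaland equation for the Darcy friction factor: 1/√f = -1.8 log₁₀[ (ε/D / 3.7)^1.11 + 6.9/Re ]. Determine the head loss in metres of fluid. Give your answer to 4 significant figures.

Cross-sectional area A = πD²/4 = π(0.337)²/4 = 0.0892 m²; mean velocity V = Q/A = 0.04125/0.0892 = 0.4625 m/s.
Reynolds number Re = ρVD/μ = 1076 · 0.4625 · 0.337 / 0.00108 = 1.553e+05.
Re > 4000 → turbulent. Relative roughness ε/D = 0.00197/0.337 = 0.00585. Haaland: 1/√f = -1.8 log₁₀[(0.00585/3.7)^1.11 + 6.9/1.553e+05] = -1.8 log₁₀[0.000777 + 4.44e-05] = 5.554, so f = 0.03242.
Total minor-loss coefficient ΣK = 2·0.35 + 1·0.52 + 2·0.62 = 2.46.
ΔP = [f·L/D + ΣK]·(ρV²/2) = [0.03242·50.69/0.337 + 2.46]·(1076·0.4625²/2) = [4.877 + 2.46]·115.1 = 844.2 Pa.
Head loss h_f = ΔP/(ρg) = 844.2/(1076·9.81) = 0.07998 m.

h_f ≈ 0.07998 m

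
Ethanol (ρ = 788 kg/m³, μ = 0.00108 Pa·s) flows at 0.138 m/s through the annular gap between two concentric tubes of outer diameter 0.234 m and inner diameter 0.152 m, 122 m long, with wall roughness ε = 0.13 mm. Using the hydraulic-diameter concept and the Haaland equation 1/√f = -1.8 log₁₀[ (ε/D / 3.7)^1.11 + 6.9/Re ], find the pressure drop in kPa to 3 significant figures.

ΔP ≈ 0.385 kPa

Hydraulic diameter D_h = 4A/P = D_o - D_i = 0.234 - 0.152 = 0.082 m.
Re = ρVD_h/μ = 788·0.138·0.082/0.00108 = 8256.
ε/D_h = 0.00013/0.082 = 0.00159; Haaland gives 1/√f = -1.8 log₁₀[0.000183+0.000836] = 5.386, so f = 0.03447.
ΔP = f(L/D_h)(ρV²/2) = 0.03447·122/0.082·7.503 = 384.9 Pa.
ΔP = 0.385 kPa.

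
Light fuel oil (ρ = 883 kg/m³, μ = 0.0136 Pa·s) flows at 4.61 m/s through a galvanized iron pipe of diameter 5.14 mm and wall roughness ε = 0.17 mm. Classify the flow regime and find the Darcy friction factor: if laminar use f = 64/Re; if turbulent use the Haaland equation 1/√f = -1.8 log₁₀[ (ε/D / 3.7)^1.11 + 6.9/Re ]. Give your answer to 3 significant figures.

Re = ρVD/μ = 883·4.61·0.00514/0.0136 = 1538.
Re < 2300 → laminar, so f = 64/Re = 0.0416 (roughness is irrelevant in laminar flow).

f ≈ 0.0416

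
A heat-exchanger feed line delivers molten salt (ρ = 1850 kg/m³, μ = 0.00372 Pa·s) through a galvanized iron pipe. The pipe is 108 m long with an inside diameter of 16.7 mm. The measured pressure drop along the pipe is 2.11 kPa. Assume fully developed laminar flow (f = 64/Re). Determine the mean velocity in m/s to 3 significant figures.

V ≈ 0.0458 m/s

For laminar flow, f = 64/Re with Re = ρVD/μ, so Darcy-Weisbach reduces to ΔP = 32μLV/D². Solving for V: V = ΔP·D²/(32μL) = 2110·(0.0167)²/(32·0.00372·108) = 0.04577 m/s.
Check: Re = ρVD/μ = 1850·0.04577·0.0167/0.00372 = 380.1 < 2300, so the laminar assumption holds.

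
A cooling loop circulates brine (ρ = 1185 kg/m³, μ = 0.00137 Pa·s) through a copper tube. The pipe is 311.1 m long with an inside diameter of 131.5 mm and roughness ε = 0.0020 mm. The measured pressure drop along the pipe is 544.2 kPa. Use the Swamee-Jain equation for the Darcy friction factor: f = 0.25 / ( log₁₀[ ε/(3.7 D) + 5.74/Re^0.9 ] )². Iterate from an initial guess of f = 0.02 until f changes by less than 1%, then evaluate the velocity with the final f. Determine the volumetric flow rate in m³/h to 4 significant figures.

Q ≈ 268.6 m³/h

Rearranging Darcy-Weisbach: V = √(2·ΔP·D/(f·L·ρ)). With ε/D = 2e-06/0.1315 = 1.52e-05, iterate starting from f = 0.02:
  f = 0.02 → V = √(2·5.442e+05·0.1315/(0.02·311.1·1185)) = 4.406 m/s; Re = ρVD/μ = 5.011e+05; f → 0.01333
  f = 0.01333 → V = 5.397 m/s; Re = 6.139e+05; f → 0.0129
  f = 0.0129 → V = 5.487 m/s; Re = 6.241e+05; f → 0.01286
Converged (Δf/f < 1%). With the final f = 0.01286: V = √(2·5.442e+05·0.1315/(0.01286·311.1·1185)) = 5.494 m/s.
Q = V·A = 5.494·(π/4·0.1315²) = 0.07461 m³/s = 268.6 m³/h.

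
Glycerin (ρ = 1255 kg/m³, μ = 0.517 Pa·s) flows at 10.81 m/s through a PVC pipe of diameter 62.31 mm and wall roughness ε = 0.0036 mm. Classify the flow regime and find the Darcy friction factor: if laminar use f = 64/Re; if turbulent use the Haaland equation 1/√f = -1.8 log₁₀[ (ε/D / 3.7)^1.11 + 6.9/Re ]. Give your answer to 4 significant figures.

f ≈ 0.03914

Re = ρVD/μ = 1255·10.81·0.06231/0.517 = 1635.
Re < 2300 → laminar, so f = 64/Re = 0.03914 (roughness is irrelevant in laminar flow).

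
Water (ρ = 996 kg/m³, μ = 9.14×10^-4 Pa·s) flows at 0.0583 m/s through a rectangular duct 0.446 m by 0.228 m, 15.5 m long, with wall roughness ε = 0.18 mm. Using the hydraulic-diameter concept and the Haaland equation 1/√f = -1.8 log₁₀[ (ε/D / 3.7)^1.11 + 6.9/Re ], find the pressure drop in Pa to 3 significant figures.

Hydraulic diameter D_h = 4A/P = 4·(0.446·0.228)/(2·(0.446+0.228)) = 0.4068/1.348 = 0.3017 m.
Re = ρVD_h/μ = 996·0.0583·0.3017/0.000914 = 1.917e+04.
ε/D_h = 0.00018/0.3017 = 0.000597; Haaland gives 1/√f = -1.8 log₁₀[6.17e-05+0.00036] = 6.075, so f = 0.0271.
ΔP = f(L/D_h)(ρV²/2) = 0.0271·15.5/0.3017·1.693 = 2.356 Pa.

ΔP ≈ 2.36 Pa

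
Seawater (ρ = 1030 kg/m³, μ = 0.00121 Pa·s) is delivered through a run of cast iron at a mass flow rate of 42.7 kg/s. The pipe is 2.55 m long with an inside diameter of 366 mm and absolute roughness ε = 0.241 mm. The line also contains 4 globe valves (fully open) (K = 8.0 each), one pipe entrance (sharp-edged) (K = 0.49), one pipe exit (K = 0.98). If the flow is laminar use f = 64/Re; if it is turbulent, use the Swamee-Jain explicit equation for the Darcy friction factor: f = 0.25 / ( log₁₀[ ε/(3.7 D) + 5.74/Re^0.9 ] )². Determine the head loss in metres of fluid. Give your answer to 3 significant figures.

A = πD²/4 = π(0.366)²/4 = 0.1052 m²; mean velocity V = ṁ/(ρA) = 42.7/(1030 · 0.1052) = 0.394 m/s.
Reynolds number Re = ρVD/μ = 1030 · 0.394 · 0.366 / 0.00121 = 1.228e+05.
Re > 4000 → turbulent. Relative roughness ε/D = 0.000241/0.366 = 0.000658. Swamee-Jain: f = 0.25/(log₁₀[0.000658/3.7 + 5.74/1.228e+05^0.9])² = 0.25/(log₁₀[0.000178 + 0.000151])² = 0.25/(-3.483)² = 0.02061.
Total minor-loss coefficient ΣK = 4·8 + 1·0.49 + 1·0.98 = 33.5.
ΔP = [f·L/D + ΣK]·(ρV²/2) = [0.02061·2.55/0.366 + 33.5]·(1030·0.394²/2) = [0.1436 + 33.5]·79.96 = 2688 Pa.
Head loss h_f = ΔP/(ρg) = 2688/(1030·9.81) = 0.266 m.

h_f ≈ 0.266 m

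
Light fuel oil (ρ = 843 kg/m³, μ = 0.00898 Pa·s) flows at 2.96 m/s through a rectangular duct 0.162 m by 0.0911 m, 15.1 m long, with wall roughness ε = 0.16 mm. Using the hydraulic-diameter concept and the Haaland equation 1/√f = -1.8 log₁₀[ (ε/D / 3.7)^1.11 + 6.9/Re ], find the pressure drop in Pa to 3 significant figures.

Hydraulic diameter D_h = 4A/P = 4·(0.162·0.0911)/(2·(0.162+0.0911)) = 0.05903/0.5062 = 0.1166 m.
Re = ρVD_h/μ = 843·2.96·0.1166/0.00898 = 3.241e+04.
ε/D_h = 0.00016/0.1166 = 0.00137; Haaland gives 1/√f = -1.8 log₁₀[0.000156+0.000213] = 6.181, so f = 0.02618.
ΔP = f(L/D_h)(ρV²/2) = 0.02618·15.1/0.1166·3693 = 1.252e+04 Pa.

ΔP ≈ 12500 Pa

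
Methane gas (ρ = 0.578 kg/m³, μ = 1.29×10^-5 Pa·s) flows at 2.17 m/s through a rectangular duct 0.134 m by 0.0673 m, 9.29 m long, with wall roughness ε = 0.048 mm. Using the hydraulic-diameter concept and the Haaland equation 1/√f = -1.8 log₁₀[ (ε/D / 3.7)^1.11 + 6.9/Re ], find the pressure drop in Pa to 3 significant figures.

Hydraulic diameter D_h = 4A/P = 4·(0.134·0.0673)/(2·(0.134+0.0673)) = 0.03607/0.4026 = 0.0896 m.
Re = ρVD_h/μ = 0.578·2.17·0.0896/1.29e-05 = 8712.
ε/D_h = 4.8e-05/0.0896 = 0.000536; Haaland gives 1/√f = -1.8 log₁₀[5.48e-05+0.000792] = 5.53, so f = 0.0327.
ΔP = f(L/D_h)(ρV²/2) = 0.0327·9.29/0.0896·1.361 = 4.614 Pa.

ΔP ≈ 4.61 Pa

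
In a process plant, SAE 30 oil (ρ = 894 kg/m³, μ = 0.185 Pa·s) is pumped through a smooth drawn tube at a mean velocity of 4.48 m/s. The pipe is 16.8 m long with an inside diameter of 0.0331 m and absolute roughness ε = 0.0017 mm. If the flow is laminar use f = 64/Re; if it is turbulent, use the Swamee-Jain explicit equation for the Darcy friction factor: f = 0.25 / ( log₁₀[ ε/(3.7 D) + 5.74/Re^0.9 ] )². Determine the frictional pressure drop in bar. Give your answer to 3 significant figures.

ΔP ≈ 4.07 bar

Reynolds number Re = ρVD/μ = 894 · 4.48 · 0.0331 / 0.185 = 716.6.
Re < 2300 → laminar flow, so f = 64/Re = 64/716.6 = 0.08931 (the turbulent correlation is not needed).
Darcy-Weisbach: ΔP = f(L/D)(ρV²/2) = 0.08931·(16.8/0.0331)·(894·4.48²/2) = 0.08931·507.6·8971 = 4.067e+05 Pa.
ΔP = 4.067e+05 Pa = 4.07 bar.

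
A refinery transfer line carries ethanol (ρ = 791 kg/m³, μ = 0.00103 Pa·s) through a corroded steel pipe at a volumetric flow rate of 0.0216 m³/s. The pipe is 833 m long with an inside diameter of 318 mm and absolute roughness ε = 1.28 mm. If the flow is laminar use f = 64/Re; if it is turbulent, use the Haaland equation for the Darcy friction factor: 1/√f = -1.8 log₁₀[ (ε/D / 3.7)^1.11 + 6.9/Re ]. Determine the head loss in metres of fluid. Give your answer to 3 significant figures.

Cross-sectional area A = πD²/4 = π(0.318)²/4 = 0.07942 m²; mean velocity V = Q/A = 0.0216/0.07942 = 0.272 m/s.
Reynolds number Re = ρVD/μ = 791 · 0.272 · 0.318 / 0.00103 = 6.642e+04.
Re > 4000 → turbulent. Relative roughness ε/D = 0.00128/0.318 = 0.00403. Haaland: 1/√f = -1.8 log₁₀[(0.00403/3.7)^1.11 + 6.9/6.642e+04] = -1.8 log₁₀[0.000514 + 0.000104] = 5.777, so f = 0.02996.
Darcy-Weisbach: ΔP = f(L/D)(ρV²/2) = 0.02996·(833/0.318)·(791·0.272²/2) = 0.02996·2619·29.25 = 2296 Pa.
Head loss h_f = ΔP/(ρg) = 2296/(791·9.81) = 0.296 m.

h_f ≈ 0.296 m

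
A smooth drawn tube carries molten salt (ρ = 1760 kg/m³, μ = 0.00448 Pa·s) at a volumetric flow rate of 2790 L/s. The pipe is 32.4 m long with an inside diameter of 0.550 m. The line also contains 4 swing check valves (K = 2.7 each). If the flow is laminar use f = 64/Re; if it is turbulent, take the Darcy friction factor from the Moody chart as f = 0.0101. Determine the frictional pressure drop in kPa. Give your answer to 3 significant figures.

ΔP ≈ 1380 kPa

Q = 2790 L/s = 2790/1000 = 2.79 m³/s.
Cross-sectional area A = πD²/4 = π(0.55)²/4 = 0.2376 m²; mean velocity V = Q/A = 2.79/0.2376 = 11.74 m/s.
Reynolds number Re = ρVD/μ = 1760 · 11.74 · 0.55 / 0.00448 = 2.537e+06.
Re > 4000 → turbulent; use the Moody-chart value f = 0.0101.
Total minor-loss coefficient ΣK = 4·2.7 = 10.8.
ΔP = [f·L/D + ΣK]·(ρV²/2) = [0.0101·32.4/0.55 + 10.8]·(1760·11.74²/2) = [0.595 + 10.8]·1.214e+05 = 1.383e+06 Pa.
ΔP = 1.383e+06 Pa = 1380 kPa.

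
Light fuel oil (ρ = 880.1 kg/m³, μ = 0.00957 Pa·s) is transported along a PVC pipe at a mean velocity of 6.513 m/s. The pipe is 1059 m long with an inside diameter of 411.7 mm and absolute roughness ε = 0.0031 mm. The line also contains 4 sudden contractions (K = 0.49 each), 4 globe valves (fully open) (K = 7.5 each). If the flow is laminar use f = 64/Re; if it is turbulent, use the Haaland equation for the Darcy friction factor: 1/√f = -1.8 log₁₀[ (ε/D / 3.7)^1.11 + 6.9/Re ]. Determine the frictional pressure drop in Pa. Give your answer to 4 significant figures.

ΔP ≈ 1314000 Pa

Reynolds number Re = ρVD/μ = 880.1 · 6.513 · 0.4117 / 0.00957 = 2.466e+05.
Re > 4000 → turbulent. Relative roughness ε/D = 3.1e-06/0.4117 = 7.53e-06. Haaland: 1/√f = -1.8 log₁₀[(7.53e-06/3.7)^1.11 + 6.9/2.466e+05] = -1.8 log₁₀[4.81e-07 + 2.8e-05] = 8.182, so f = 0.01494.
Total minor-loss coefficient ΣK = 4·0.49 + 4·7.5 = 32.
ΔP = [f·L/D + ΣK]·(ρV²/2) = [0.01494·1059/0.4117 + 32]·(880.1·6.513²/2) = [38.42 + 32]·1.867e+04 = 1.314e+06 Pa.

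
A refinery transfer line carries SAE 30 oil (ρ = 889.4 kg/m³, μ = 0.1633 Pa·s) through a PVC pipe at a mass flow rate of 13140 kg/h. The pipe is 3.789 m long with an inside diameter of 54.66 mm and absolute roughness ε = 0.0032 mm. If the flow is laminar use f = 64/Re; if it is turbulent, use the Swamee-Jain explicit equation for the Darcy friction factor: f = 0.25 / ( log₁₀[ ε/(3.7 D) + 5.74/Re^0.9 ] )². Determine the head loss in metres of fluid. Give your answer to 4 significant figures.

h_f ≈ 1.328 m

ṁ = 13140 kg/h = 13140/3600 = 3.65 kg/s.
A = πD²/4 = π(0.05466)²/4 = 0.002347 m²; mean velocity V = ṁ/(ρA) = 3.65/(889.4 · 0.002347) = 1.749 m/s.
Reynolds number Re = ρVD/μ = 889.4 · 1.749 · 0.05466 / 0.163 = 520.7.
Re < 2300 → laminar flow, so f = 64/Re = 64/520.7 = 0.1229 (the turbulent correlation is not needed).
Darcy-Weisbach: ΔP = f(L/D)(ρV²/2) = 0.1229·(3.789/0.05466)·(889.4·1.749²/2) = 0.1229·69.32·1360 = 1.159e+04 Pa.
Head loss h_f = ΔP/(ρg) = 1.159e+04/(889.4·9.81) = 1.328 m.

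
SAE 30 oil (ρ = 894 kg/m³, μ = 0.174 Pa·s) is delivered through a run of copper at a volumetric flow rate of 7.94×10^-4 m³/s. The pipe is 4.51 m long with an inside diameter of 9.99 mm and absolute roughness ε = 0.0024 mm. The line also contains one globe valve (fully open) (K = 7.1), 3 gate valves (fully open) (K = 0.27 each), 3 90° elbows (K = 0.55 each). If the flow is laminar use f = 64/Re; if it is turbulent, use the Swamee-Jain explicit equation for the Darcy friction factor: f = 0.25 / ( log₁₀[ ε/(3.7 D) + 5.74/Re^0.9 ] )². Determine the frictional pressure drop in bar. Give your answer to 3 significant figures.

Cross-sectional area A = πD²/4 = π(0.00999)²/4 = 7.838e-05 m²; mean velocity V = Q/A = 0.000794/7.838e-05 = 10.13 m/s.
Reynolds number Re = ρVD/μ = 894 · 10.13 · 0.00999 / 0.174 = 519.9.
Re < 2300 → laminar flow, so f = 64/Re = 64/519.9 = 0.1231 (the turbulent correlation is not needed).
Total minor-loss coefficient ΣK = 1·7.1 + 3·0.27 + 3·0.55 = 9.56.
ΔP = [f·L/D + ΣK]·(ρV²/2) = [0.1231·4.51/0.00999 + 9.56]·(894·10.13²/2) = [55.57 + 9.56]·4.587e+04 = 2.987e+06 Pa.
ΔP = 2.987e+06 Pa = 29.9 bar.

ΔP ≈ 29.9 bar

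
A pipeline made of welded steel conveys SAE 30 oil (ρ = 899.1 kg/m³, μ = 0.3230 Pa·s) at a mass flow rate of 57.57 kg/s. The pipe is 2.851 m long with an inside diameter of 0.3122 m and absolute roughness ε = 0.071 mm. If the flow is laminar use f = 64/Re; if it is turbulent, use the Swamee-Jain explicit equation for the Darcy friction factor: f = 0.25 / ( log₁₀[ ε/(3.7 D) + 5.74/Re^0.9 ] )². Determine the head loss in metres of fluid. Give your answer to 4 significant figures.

h_f ≈ 0.02867 m

A = πD²/4 = π(0.3122)²/4 = 0.07655 m²; mean velocity V = ṁ/(ρA) = 57.57/(899.1 · 0.07655) = 0.8364 m/s.
Reynolds number Re = ρVD/μ = 899.1 · 0.8364 · 0.3122 / 0.323 = 726.9.
Re < 2300 → laminar flow, so f = 64/Re = 64/726.9 = 0.08805 (the turbulent correlation is not needed).
Darcy-Weisbach: ΔP = f(L/D)(ρV²/2) = 0.08805·(2.851/0.3122)·(899.1·0.8364²/2) = 0.08805·9.132·314.5 = 252.9 Pa.
Head loss h_f = ΔP/(ρg) = 252.9/(899.1·9.81) = 0.02867 m.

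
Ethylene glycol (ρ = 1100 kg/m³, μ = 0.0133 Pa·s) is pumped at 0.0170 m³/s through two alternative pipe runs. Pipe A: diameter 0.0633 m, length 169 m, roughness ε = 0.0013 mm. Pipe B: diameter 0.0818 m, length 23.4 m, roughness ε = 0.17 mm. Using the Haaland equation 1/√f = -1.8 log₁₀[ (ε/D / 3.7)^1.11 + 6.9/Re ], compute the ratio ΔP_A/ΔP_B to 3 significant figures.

Pipe A: V = Q/A = 0.017/0.003147 = 5.402 m/s; Re = 2.828e+04; ε/D = 2.05e-05; Haaland → f = 0.02368; ΔP_A = f(L/D)(ρV²/2) = 1.015e+06 Pa.
Pipe B: V = Q/A = 0.017/0.005255 = 3.235 m/s; Re = 2.189e+04; ε/D = 0.00208; Haaland → f = 0.02921; ΔP_B = f(L/D)(ρV²/2) = 4.81e+04 Pa.
ΔP_A/ΔP_B = 1.015e+06/4.81e+04 = 21.1.

ΔP_A/ΔP_B ≈ 21.1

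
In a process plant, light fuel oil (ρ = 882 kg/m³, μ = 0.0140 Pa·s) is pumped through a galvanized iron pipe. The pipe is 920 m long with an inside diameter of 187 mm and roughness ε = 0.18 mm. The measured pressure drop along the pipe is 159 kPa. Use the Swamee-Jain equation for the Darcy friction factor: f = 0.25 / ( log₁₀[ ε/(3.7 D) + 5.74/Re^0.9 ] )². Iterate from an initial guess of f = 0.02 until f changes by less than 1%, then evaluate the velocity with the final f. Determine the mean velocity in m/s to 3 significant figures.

Rearranging Darcy-Weisbach: V = √(2·ΔP·D/(f·L·ρ)). With ε/D = 0.00018/0.187 = 0.000963, iterate starting from f = 0.02:
  f = 0.02 → V = √(2·1.59e+05·0.187/(0.02·920·882)) = 1.914 m/s; Re = ρVD/μ = 2.255e+04; f → 0.0274
  f = 0.0274 → V = 1.635 m/s; Re = 1.927e+04; f → 0.02825
  f = 0.02825 → V = 1.611 m/s; Re = 1.898e+04; f → 0.02833
Converged (Δf/f < 1%). With the final f = 0.02833: V = √(2·1.59e+05·0.187/(0.02833·920·882)) = 1.608 m/s.

V ≈ 1.61 m/s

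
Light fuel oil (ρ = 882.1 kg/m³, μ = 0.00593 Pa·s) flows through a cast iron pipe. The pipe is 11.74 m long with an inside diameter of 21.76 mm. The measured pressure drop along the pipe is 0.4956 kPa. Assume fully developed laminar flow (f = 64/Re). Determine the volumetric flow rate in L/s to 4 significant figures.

Q ≈ 0.03917 L/s

For laminar flow, f = 64/Re with Re = ρVD/μ, so Darcy-Weisbach reduces to ΔP = 32μLV/D². Solving for V: V = ΔP·D²/(32μL) = 495.6·(0.02176)²/(32·0.00593·11.74) = 0.1053 m/s.
Check: Re = ρVD/μ = 882.1·0.1053·0.02176/0.00593 = 341 < 2300, so the laminar assumption holds.
Q = V·A = 0.1053·(π/4·0.02176²) = 3.917e-05 m³/s = 0.03917 L/s.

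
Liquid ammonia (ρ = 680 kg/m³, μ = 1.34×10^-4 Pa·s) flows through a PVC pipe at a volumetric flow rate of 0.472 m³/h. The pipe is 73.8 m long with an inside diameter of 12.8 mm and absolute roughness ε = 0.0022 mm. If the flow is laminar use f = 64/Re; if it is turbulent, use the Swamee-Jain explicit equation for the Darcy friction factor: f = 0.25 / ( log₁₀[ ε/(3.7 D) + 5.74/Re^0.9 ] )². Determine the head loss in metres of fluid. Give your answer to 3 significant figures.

h_f ≈ 6.19 m

Q = 0.472 m³/h = 0.472/3600 = 0.0001311 m³/s.
Cross-sectional area A = πD²/4 = π(0.0128)²/4 = 0.0001287 m²; mean velocity V = Q/A = 0.0001311/0.0001287 = 1.019 m/s.
Reynolds number Re = ρVD/μ = 680 · 1.019 · 0.0128 / 0.000134 = 6.618e+04.
Re > 4000 → turbulent. Relative roughness ε/D = 2.2e-06/0.0128 = 0.000172. Swamee-Jain: f = 0.25/(log₁₀[0.000172/3.7 + 5.74/6.618e+04^0.9])² = 0.25/(log₁₀[4.65e-05 + 0.000263])² = 0.25/(-3.509)² = 0.0203.
Darcy-Weisbach: ΔP = f(L/D)(ρV²/2) = 0.0203·(73.8/0.0128)·(680·1.019²/2) = 0.0203·5766·353 = 4.132e+04 Pa.
Head loss h_f = ΔP/(ρg) = 4.132e+04/(680·9.81) = 6.19 m.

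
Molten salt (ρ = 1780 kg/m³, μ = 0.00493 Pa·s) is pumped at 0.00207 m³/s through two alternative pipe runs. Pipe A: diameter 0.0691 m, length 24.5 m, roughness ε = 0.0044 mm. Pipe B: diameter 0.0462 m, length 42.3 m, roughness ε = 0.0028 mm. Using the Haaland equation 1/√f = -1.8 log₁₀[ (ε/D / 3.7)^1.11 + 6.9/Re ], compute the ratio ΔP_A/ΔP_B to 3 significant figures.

ΔP_A/ΔP_B ≈ 0.0857

Pipe A: V = Q/A = 0.00207/0.00375 = 0.552 m/s; Re = 1.377e+04; ε/D = 6.37e-05; Haaland → f = 0.02842; ΔP_A = f(L/D)(ρV²/2) = 2732 Pa.
Pipe B: V = Q/A = 0.00207/0.001676 = 1.235 m/s; Re = 2.06e+04; ε/D = 6.06e-05; Haaland → f = 0.02565; ΔP_B = f(L/D)(ρV²/2) = 3.187e+04 Pa.
ΔP_A/ΔP_B = 2732/3.187e+04 = 0.0857.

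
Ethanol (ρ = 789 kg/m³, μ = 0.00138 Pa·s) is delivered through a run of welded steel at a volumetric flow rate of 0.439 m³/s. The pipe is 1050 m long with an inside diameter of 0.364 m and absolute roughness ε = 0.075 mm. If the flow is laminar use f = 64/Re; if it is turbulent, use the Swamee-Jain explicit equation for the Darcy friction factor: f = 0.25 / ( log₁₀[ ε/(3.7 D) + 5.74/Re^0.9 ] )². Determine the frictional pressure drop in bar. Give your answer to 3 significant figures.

Cross-sectional area A = πD²/4 = π(0.364)²/4 = 0.1041 m²; mean velocity V = Q/A = 0.439/0.1041 = 4.219 m/s.
Reynolds number Re = ρVD/μ = 789 · 4.219 · 0.364 / 0.00138 = 8.78e+05.
Re > 4000 → turbulent. Relative roughness ε/D = 7.5e-05/0.364 = 0.000206. Swamee-Jain: f = 0.25/(log₁₀[0.000206/3.7 + 5.74/8.78e+05^0.9])² = 0.25/(log₁₀[5.57e-05 + 2.57e-05])² = 0.25/(-4.089)² = 0.01495.
Darcy-Weisbach: ΔP = f(L/D)(ρV²/2) = 0.01495·(1050/0.364)·(789·4.219²/2) = 0.01495·2885·7021 = 3.027e+05 Pa.
ΔP = 3.027e+05 Pa = 3.03 bar.

ΔP ≈ 3.03 bar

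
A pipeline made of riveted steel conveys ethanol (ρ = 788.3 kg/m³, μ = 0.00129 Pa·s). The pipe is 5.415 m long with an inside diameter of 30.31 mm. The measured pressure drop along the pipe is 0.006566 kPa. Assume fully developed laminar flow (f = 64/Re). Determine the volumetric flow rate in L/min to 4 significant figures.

For laminar flow, f = 64/Re with Re = ρVD/μ, so Darcy-Weisbach reduces to ΔP = 32μLV/D². Solving for V: V = ΔP·D²/(32μL) = 6.566·(0.03031)²/(32·0.00129·5.415) = 0.02699 m/s.
Check: Re = ρVD/μ = 788.3·0.02699·0.03031/0.00129 = 499.8 < 2300, so the laminar assumption holds.
Q = V·A = 0.02699·(π/4·0.03031²) = 1.947e-05 m³/s = 1.168 L/min.

Q ≈ 1.168 L/min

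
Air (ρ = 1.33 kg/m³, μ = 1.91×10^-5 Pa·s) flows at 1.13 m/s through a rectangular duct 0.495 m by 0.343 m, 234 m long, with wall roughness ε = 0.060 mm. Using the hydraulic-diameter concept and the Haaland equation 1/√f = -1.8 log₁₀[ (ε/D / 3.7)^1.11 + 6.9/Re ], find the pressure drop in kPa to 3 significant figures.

Hydraulic diameter D_h = 4A/P = 4·(0.495·0.343)/(2·(0.495+0.343)) = 0.6791/1.676 = 0.4052 m.
Re = ρVD_h/μ = 1.33·1.13·0.4052/1.91e-05 = 3.188e+04.
ε/D_h = 6e-05/0.4052 = 0.000148; Haaland gives 1/√f = -1.8 log₁₀[1.31e-05+0.000216] = 6.55, so f = 0.02331.
ΔP = f(L/D_h)(ρV²/2) = 0.02331·234/0.4052·0.8491 = 11.43 Pa.
ΔP = 0.0114 kPa.

ΔP ≈ 0.0114 kPa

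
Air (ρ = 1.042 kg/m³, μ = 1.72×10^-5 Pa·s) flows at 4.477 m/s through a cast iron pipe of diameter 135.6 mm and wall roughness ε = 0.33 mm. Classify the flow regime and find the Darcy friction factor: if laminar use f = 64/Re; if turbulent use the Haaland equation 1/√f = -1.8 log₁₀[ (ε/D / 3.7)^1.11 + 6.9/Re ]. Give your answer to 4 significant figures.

Re = ρVD/μ = 1.042·4.477·0.1356/1.72e-05 = 3.678e+04.
Re > 4000 → turbulent. ε/D = 0.00033/0.1356 = 0.00243; Haaland: 1/√f = -1.8 log₁₀[0.000294 + 0.000188] = 5.971, so f = 0.02804.

f ≈ 0.02804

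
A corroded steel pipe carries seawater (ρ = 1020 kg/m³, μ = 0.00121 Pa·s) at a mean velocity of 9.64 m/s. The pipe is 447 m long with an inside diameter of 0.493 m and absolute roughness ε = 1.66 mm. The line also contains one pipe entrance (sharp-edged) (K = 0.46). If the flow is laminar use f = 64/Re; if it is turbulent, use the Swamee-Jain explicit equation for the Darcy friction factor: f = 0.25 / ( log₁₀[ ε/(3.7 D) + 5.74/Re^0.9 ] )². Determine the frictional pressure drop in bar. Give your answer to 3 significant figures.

ΔP ≈ 11.9 bar

Reynolds number Re = ρVD/μ = 1020 · 9.64 · 0.493 / 0.00121 = 4.006e+06.
Re > 4000 → turbulent. Relative roughness ε/D = 0.00166/0.493 = 0.00337. Swamee-Jain: f = 0.25/(log₁₀[0.00337/3.7 + 5.74/4.006e+06^0.9])² = 0.25/(log₁₀[0.00091 + 6.55e-06])² = 0.25/(-3.038)² = 0.02709.
Total minor-loss coefficient ΣK = 1·0.46 = 0.46.
ΔP = [f·L/D + ΣK]·(ρV²/2) = [0.02709·447/0.493 + 0.46]·(1020·9.64²/2) = [24.56 + 0.46]·4.739e+04 = 1.186e+06 Pa.
ΔP = 1.186e+06 Pa = 11.9 bar.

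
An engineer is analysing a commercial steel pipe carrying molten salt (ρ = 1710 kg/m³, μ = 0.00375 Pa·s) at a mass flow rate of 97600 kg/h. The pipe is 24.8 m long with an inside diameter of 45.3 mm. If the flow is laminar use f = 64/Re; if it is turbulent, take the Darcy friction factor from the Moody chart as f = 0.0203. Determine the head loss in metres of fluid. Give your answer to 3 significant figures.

ṁ = 97600 kg/h = 97600/3600 = 27.11 kg/s.
A = πD²/4 = π(0.0453)²/4 = 0.001612 m²; mean velocity V = ṁ/(ρA) = 27.11/(1710 · 0.001612) = 9.837 m/s.
Reynolds number Re = ρVD/μ = 1710 · 9.837 · 0.0453 / 0.00375 = 2.032e+05.
Re > 4000 → turbulent; use the Moody-chart value f = 0.0203.
Darcy-Weisbach: ΔP = f(L/D)(ρV²/2) = 0.0203·(24.8/0.0453)·(1710·9.837²/2) = 0.0203·547.5·8.274e+04 = 9.195e+05 Pa.
Head loss h_f = ΔP/(ρg) = 9.195e+05/(1710·9.81) = 54.8 m.

h_f ≈ 54.8 m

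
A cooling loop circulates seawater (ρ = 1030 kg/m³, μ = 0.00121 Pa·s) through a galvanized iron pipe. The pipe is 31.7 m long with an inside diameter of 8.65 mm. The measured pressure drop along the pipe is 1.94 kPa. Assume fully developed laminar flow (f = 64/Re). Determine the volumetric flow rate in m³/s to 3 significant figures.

Q ≈ 6.95×10^-6 m³/s

For laminar flow, f = 64/Re with Re = ρVD/μ, so Darcy-Weisbach reduces to ΔP = 32μLV/D². Solving for V: V = ΔP·D²/(32μL) = 1940·(0.00865)²/(32·0.00121·31.7) = 0.1183 m/s.
Check: Re = ρVD/μ = 1030·0.1183·0.00865/0.00121 = 870.8 < 2300, so the laminar assumption holds.
Q = V·A = 0.1183·(π/4·0.00865²) = 6.95e-06 m³/s = 6.95×10^-6 m³/s.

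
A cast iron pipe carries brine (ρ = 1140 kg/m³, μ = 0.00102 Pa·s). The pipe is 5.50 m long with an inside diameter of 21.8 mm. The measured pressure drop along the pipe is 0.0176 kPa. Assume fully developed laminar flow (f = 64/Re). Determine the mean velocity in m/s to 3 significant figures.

For laminar flow, f = 64/Re with Re = ρVD/μ, so Darcy-Weisbach reduces to ΔP = 32μLV/D². Solving for V: V = ΔP·D²/(32μL) = 17.6·(0.0218)²/(32·0.00102·5.5) = 0.04659 m/s.
Check: Re = ρVD/μ = 1140·0.04659·0.0218/0.00102 = 1135 < 2300, so the laminar assumption holds.

V ≈ 0.0466 m/s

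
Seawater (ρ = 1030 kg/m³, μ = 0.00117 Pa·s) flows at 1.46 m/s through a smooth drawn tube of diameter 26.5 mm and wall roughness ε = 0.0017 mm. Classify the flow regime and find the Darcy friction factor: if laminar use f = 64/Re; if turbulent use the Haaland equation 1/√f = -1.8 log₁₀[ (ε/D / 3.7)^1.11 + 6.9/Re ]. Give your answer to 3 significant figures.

f ≈ 0.0228

Re = ρVD/μ = 1030·1.46·0.0265/0.00117 = 3.406e+04.
Re > 4000 → turbulent. ε/D = 1.7e-06/0.0265 = 6.42e-05; Haaland: 1/√f = -1.8 log₁₀[5.19e-06 + 0.000203] = 6.628, so f = 0.02276.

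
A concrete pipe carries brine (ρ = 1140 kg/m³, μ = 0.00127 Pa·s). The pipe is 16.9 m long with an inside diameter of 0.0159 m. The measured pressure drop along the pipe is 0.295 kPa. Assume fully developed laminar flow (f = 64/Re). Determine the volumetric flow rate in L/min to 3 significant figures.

For laminar flow, f = 64/Re with Re = ρVD/μ, so Darcy-Weisbach reduces to ΔP = 32μLV/D². Solving for V: V = ΔP·D²/(32μL) = 295·(0.0159)²/(32·0.00127·16.9) = 0.1086 m/s.
Check: Re = ρVD/μ = 1140·0.1086·0.0159/0.00127 = 1550 < 2300, so the laminar assumption holds.
Q = V·A = 0.1086·(π/4·0.0159²) = 2.156e-05 m³/s = 1.29 L/min.

Q ≈ 1.29 L/min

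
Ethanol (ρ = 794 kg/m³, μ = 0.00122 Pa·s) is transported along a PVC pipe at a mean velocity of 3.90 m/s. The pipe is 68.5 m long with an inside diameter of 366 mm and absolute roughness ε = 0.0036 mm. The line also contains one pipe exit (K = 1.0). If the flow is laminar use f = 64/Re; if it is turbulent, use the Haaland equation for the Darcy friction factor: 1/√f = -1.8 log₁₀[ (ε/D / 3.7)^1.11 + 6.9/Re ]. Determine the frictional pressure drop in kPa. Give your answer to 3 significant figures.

Reynolds number Re = ρVD/μ = 794 · 3.9 · 0.366 / 0.00122 = 9.29e+05.
Re > 4000 → turbulent. Relative roughness ε/D = 3.6e-06/0.366 = 9.84e-06. Haaland: 1/√f = -1.8 log₁₀[(9.84e-06/3.7)^1.11 + 6.9/9.29e+05] = -1.8 log₁₀[6.48e-07 + 7.43e-06] = 9.167, so f = 0.0119.
Total minor-loss coefficient ΣK = 1·1 = 1.
ΔP = [f·L/D + ΣK]·(ρV²/2) = [0.0119·68.5/0.366 + 1]·(794·3.9²/2) = [2.227 + 1]·6038 = 1.949e+04 Pa.
ΔP = 1.949e+04 Pa = 19.5 kPa.

ΔP ≈ 19.5 kPa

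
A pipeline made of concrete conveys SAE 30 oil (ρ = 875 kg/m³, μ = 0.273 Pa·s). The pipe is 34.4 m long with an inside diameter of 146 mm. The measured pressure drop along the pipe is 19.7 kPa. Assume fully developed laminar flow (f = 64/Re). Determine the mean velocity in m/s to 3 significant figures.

For laminar flow, f = 64/Re with Re = ρVD/μ, so Darcy-Weisbach reduces to ΔP = 32μLV/D². Solving for V: V = ΔP·D²/(32μL) = 1.97e+04·(0.146)²/(32·0.273·34.4) = 1.397 m/s.
Check: Re = ρVD/μ = 875·1.397·0.146/0.273 = 653.9 < 2300, so the laminar assumption holds.

V ≈ 1.40 m/s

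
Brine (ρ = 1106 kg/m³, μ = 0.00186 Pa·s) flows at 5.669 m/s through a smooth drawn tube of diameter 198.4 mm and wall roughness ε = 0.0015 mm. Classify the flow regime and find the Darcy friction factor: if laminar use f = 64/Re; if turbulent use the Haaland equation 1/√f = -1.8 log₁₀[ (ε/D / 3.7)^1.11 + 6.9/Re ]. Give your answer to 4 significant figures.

f ≈ 0.01251

Re = ρVD/μ = 1106·5.669·0.1984/0.00186 = 6.688e+05.
Re > 4000 → turbulent. ε/D = 1.5e-06/0.1984 = 7.56e-06; Haaland: 1/√f = -1.8 log₁₀[4.84e-07 + 1.03e-05] = 8.94, so f = 0.01251.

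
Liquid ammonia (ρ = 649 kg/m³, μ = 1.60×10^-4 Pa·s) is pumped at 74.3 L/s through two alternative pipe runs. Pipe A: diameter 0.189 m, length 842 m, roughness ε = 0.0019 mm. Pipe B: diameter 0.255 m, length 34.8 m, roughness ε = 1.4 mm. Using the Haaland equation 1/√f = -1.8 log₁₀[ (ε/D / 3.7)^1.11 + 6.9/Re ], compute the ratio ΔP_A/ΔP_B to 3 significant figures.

Pipe A: V = Q/A = 0.0743/0.02806 = 2.648 m/s; Re = 2.03e+06; ε/D = 1.01e-05; Haaland → f = 0.01062; ΔP_A = f(L/D)(ρV²/2) = 1.077e+05 Pa.
Pipe B: V = Q/A = 0.0743/0.05107 = 1.455 m/s; Re = 1.505e+06; ε/D = 0.00549; Haaland → f = 0.03136; ΔP_B = f(L/D)(ρV²/2) = 2940 Pa.
ΔP_A/ΔP_B = 1.077e+05/2940 = 36.6.

ΔP_A/ΔP_B ≈ 36.6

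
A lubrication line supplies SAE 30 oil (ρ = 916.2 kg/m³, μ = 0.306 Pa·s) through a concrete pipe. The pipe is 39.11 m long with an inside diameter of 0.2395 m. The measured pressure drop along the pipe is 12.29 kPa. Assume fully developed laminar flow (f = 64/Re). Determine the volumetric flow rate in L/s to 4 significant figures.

Q ≈ 82.93 L/s

For laminar flow, f = 64/Re with Re = ρVD/μ, so Darcy-Weisbach reduces to ΔP = 32μLV/D². Solving for V: V = ΔP·D²/(32μL) = 1.229e+04·(0.2395)²/(32·0.306·39.11) = 1.841 m/s.
Check: Re = ρVD/μ = 916.2·1.841·0.2395/0.306 = 1320 < 2300, so the laminar assumption holds.
Q = V·A = 1.841·(π/4·0.2395²) = 0.08293 m³/s = 82.93 L/s.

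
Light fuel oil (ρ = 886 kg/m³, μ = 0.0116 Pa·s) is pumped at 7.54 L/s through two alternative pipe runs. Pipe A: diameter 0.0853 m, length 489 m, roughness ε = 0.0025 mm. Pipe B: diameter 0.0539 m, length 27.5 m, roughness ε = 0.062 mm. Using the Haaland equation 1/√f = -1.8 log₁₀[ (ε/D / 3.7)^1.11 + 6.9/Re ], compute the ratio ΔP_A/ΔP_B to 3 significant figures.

ΔP_A/ΔP_B ≈ 1.91

Pipe A: V = Q/A = 0.00754/0.005715 = 1.319 m/s; Re = 8596; ε/D = 2.93e-05; Haaland → f = 0.03224; ΔP_A = f(L/D)(ρV²/2) = 1.425e+05 Pa.
Pipe B: V = Q/A = 0.00754/0.002282 = 3.304 m/s; Re = 1.36e+04; ε/D = 0.00115; Haaland → f = 0.03019; ΔP_B = f(L/D)(ρV²/2) = 7.452e+04 Pa.
ΔP_A/ΔP_B = 1.425e+05/7.452e+04 = 1.91.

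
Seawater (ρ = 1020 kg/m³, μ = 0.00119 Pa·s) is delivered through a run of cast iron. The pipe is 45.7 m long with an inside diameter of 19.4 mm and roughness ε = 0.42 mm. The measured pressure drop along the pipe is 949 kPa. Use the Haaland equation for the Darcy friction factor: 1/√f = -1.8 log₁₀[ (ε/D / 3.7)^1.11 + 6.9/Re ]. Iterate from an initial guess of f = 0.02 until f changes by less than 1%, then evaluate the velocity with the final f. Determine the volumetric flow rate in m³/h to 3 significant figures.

Rearranging Darcy-Weisbach: V = √(2·ΔP·D/(f·L·ρ)). With ε/D = 0.00042/0.0194 = 0.0216, iterate starting from f = 0.02:
  f = 0.02 → V = √(2·9.49e+05·0.0194/(0.02·45.7·1020)) = 6.285 m/s; Re = ρVD/μ = 1.045e+05; f → 0.0506
  f = 0.0506 → V = 3.951 m/s; Re = 6.57e+04; f → 0.0508
Converged (Δf/f < 1%). With the final f = 0.0508: V = √(2·9.49e+05·0.0194/(0.0508·45.7·1020)) = 3.943 m/s.
Q = V·A = 3.943·(π/4·0.0194²) = 0.001166 m³/s = 4.20 m³/h.

Q ≈ 4.20 m³/h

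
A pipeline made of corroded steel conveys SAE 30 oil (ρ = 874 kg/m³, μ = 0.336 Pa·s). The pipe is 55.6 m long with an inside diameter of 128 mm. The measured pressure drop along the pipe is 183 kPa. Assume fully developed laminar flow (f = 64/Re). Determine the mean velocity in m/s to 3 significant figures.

V ≈ 5.02 m/s

For laminar flow, f = 64/Re with Re = ρVD/μ, so Darcy-Weisbach reduces to ΔP = 32μLV/D². Solving for V: V = ΔP·D²/(32μL) = 1.83e+05·(0.128)²/(32·0.336·55.6) = 5.015 m/s.
Check: Re = ρVD/μ = 874·5.015·0.128/0.336 = 1670 < 2300, so the laminar assumption holds.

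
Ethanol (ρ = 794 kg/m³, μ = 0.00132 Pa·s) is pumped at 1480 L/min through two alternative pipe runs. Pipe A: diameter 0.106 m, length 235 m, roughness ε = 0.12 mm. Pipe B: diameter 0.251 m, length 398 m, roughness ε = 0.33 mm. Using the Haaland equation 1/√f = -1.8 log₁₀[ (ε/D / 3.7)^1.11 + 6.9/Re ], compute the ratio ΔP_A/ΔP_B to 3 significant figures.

Pipe A: V = Q/A = 0.02467/0.008825 = 2.795 m/s; Re = 1.782e+05; ε/D = 0.00113; Haaland → f = 0.02155; ΔP_A = f(L/D)(ρV²/2) = 1.482e+05 Pa.
Pipe B: V = Q/A = 0.02467/0.04948 = 0.4985 m/s; Re = 7.527e+04; ε/D = 0.00131; Haaland → f = 0.02356; ΔP_B = f(L/D)(ρV²/2) = 3685 Pa.
ΔP_A/ΔP_B = 1.482e+05/3685 = 40.2.

ΔP_A/ΔP_B ≈ 40.2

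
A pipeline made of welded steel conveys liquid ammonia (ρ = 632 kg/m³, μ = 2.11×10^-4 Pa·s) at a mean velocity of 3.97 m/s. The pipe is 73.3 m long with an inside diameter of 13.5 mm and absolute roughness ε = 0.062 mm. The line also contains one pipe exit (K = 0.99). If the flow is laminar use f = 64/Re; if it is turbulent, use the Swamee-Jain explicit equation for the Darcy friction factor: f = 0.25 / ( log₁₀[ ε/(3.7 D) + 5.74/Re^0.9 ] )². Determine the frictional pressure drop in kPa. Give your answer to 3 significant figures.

ΔP ≈ 828 kPa

Reynolds number Re = ρVD/μ = 632 · 3.97 · 0.0135 / 0.000211 = 1.605e+05.
Re > 4000 → turbulent. Relative roughness ε/D = 6.2e-05/0.0135 = 0.00459. Swamee-Jain: f = 0.25/(log₁₀[0.00459/3.7 + 5.74/1.605e+05^0.9])² = 0.25/(log₁₀[0.00124 + 0.000119])² = 0.25/(-2.867)² = 0.03042.
Total minor-loss coefficient ΣK = 1·0.99 = 0.99.
ΔP = [f·L/D + ΣK]·(ρV²/2) = [0.03042·73.3/0.0135 + 0.99]·(632·3.97²/2) = [165.2 + 0.99]·4980 = 8.277e+05 Pa.
ΔP = 8.277e+05 Pa = 828 kPa.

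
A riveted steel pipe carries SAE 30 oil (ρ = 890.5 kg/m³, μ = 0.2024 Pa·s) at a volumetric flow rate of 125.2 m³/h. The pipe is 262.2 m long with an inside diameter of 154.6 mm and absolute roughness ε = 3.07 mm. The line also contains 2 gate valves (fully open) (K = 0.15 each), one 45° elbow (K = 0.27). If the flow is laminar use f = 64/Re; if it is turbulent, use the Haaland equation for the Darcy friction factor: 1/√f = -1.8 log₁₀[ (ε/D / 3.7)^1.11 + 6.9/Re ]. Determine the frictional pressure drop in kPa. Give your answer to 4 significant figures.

Q = 125.2 m³/h = 125.2/3600 = 0.03478 m³/s.
Cross-sectional area A = πD²/4 = π(0.1546)²/4 = 0.01877 m²; mean velocity V = Q/A = 0.03478/0.01877 = 1.853 m/s.
Reynolds number Re = ρVD/μ = 890.5 · 1.853 · 0.1546 / 0.202 = 1260.
Re < 2300 → laminar flow, so f = 64/Re = 64/1260 = 0.05079 (the turbulent correlation is not needed).
Total minor-loss coefficient ΣK = 2·0.15 + 1·0.27 = 0.57.
ΔP = [f·L/D + ΣK]·(ρV²/2) = [0.05079·262.2/0.1546 + 0.57]·(890.5·1.853²/2) = [86.13 + 0.57]·1528 = 1.325e+05 Pa.
ΔP = 1.325e+05 Pa = 132.5 kPa.

ΔP ≈ 132.5 kPa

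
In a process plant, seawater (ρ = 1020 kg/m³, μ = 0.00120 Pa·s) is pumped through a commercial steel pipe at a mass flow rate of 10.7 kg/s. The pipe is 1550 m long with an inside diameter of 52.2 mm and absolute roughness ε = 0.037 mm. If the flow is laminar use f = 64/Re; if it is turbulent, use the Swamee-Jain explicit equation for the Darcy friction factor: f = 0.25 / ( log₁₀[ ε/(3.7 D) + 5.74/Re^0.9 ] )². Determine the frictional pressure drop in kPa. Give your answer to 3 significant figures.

A = πD²/4 = π(0.0522)²/4 = 0.00214 m²; mean velocity V = ṁ/(ρA) = 10.7/(1020 · 0.00214) = 4.902 m/s.
Reynolds number Re = ρVD/μ = 1020 · 4.902 · 0.0522 / 0.0012 = 2.175e+05.
Re > 4000 → turbulent. Relative roughness ε/D = 3.7e-05/0.0522 = 0.000709. Swamee-Jain: f = 0.25/(log₁₀[0.000709/3.7 + 5.74/2.175e+05^0.9])² = 0.25/(log₁₀[0.000192 + 9.02e-05])² = 0.25/(-3.55)² = 0.01984.
Darcy-Weisbach: ΔP = f(L/D)(ρV²/2) = 0.01984·(1550/0.0522)·(1020·4.902²/2) = 0.01984·2.969e+04·1.225e+04 = 7.218e+06 Pa.
ΔP = 7.218e+06 Pa = 7220 kPa.

ΔP ≈ 7220 kPa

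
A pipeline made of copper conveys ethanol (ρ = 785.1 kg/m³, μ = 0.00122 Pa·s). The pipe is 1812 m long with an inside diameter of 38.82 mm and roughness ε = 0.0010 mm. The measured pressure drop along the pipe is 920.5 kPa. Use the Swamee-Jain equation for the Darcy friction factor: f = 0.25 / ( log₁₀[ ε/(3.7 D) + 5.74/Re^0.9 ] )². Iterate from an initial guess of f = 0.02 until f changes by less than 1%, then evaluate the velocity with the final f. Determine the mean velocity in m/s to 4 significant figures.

Rearranging Darcy-Weisbach: V = √(2·ΔP·D/(f·L·ρ)). With ε/D = 1e-06/0.03882 = 2.58e-05, iterate starting from f = 0.02:
  f = 0.02 → V = √(2·9.205e+05·0.03882/(0.02·1812·785.1)) = 1.585 m/s; Re = ρVD/μ = 3.959e+04; f → 0.02199
  f = 0.02199 → V = 1.511 m/s; Re = 3.776e+04; f → 0.02223
  f = 0.02223 → V = 1.503 m/s; Re = 3.755e+04; f → 0.02226
Converged (Δf/f < 1%). With the final f = 0.02226: V = √(2·9.205e+05·0.03882/(0.02226·1812·785.1)) = 1.502 m/s.

V ≈ 1.502 m/s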